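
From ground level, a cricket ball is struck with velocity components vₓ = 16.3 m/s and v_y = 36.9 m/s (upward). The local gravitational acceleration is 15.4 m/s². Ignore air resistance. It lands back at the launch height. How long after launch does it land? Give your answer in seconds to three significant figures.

Landing at launch height ⇒ T = 2 v_y0 / g = 2 × 36.90 / 15.4 = 4.792 s.

4.79 s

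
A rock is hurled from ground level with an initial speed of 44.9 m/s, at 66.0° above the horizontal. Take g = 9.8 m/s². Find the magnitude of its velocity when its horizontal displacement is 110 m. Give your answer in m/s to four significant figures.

vₓ = 44.90 cos 66.0° = 18.26 m/s; v_y0 = 44.90 sin 66.0° = 41.02 m/s.
At x = 110 m, t = x/vₓ = 110/18.26 = 6.023 s.
Vertical velocity there: v_y = v_y0 − g t = 41.02 − 9.80 × 6.023 = −18.01 m/s.
Speed: √(vₓ² + v_y²) = √(18.26² + 18.01²) = 25.65 m/s.

25.65 m/s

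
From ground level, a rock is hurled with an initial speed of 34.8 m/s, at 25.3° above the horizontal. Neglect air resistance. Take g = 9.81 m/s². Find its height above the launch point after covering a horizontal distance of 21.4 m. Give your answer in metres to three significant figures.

7.85 m

Horizontal component vₓ = 34.80 cos 25.3° = 31.46 m/s; vertical v_y0 = 34.80 sin 25.3° = 14.87 m/s.
Time to reach x = 21.4 m: t = x/vₓ = 21.4/31.46 = 0.6802 s.
Height: y = v_y0 t − ½ g t² = 14.87 × 0.6802 − 4.905 × 0.6802² = 10.12 − 2.269 = 7.846 m.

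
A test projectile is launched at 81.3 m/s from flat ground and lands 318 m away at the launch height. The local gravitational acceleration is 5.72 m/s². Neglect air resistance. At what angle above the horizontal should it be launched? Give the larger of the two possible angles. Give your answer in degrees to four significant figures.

Level-ground range R = v₀² sin(2θ)/g ⇒ sin(2θ) = gR/v₀² = 5.72 × 318 / 81.3² = 0.2752.
2θ = 15.97° or 180° − 15.97° = 164.0°, so θ = 7.987° or 82.01°.
The larger angle is 82.01°.

82.01°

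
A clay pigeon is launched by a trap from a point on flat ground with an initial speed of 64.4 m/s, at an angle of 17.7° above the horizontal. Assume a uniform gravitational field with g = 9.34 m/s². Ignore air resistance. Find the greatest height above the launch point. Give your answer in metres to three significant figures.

Horizontal component vₓ = 64.40 cos 17.7° = 61.35 m/s; vertical v_y0 = 64.40 sin 17.7° = 19.58 m/s.
Maximum height: H = v_y0² / (2g) = 19.58² / (2 × 9.34) = 20.52 m.

20.5 m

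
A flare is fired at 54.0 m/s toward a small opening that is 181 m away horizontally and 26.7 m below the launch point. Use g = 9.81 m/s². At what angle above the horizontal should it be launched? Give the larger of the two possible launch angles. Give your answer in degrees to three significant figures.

72.2°

Trajectory: y = x tanθ − g x² (1 + tan²θ)/(2v₀²). With x = 181, y = −26.7, v₀ = 54.0, g = 9.81:
55.11 tan²θ − 181 tanθ + (28.41) = 0.
tanθ = [181 ± √(181² − 4 × 55.11 × (28.41))] / (2 × 55.11) = (181 ± 162.8) / 110.2, giving tanθ = 0.1653 or 3.119.
θ = 9.384° or 72.22°; the larger is 72.22°.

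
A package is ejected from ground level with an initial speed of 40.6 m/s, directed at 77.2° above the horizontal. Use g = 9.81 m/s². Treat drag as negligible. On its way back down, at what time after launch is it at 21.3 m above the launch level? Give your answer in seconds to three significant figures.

7.49 s

Components: vₓ = 40.60 cos 77.2° = 8.995 m/s, v_y0 = 40.60 sin 77.2° = 39.59 m/s.
Set y = v_y0 t − ½ g t² = 21.3: 4.905 t² − 39.59 t + 21.3 = 0.
Quadratic formula: t = (39.59 ± √1149.5) / 9.81 = (39.59 ± 33.90) / 9.81 → t = 0.5796 s or 7.492 s.
The descending-branch root is 7.492 s.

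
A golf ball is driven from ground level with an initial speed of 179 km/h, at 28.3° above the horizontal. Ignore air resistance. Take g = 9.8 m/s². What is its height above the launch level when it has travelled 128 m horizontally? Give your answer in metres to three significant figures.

Convert: 179 km/h = 179/3.6 = 49.72 m/s.
vₓ = 49.72 cos 28.3° = 43.78 m/s; v_y0 = 49.72 sin 28.3° = 23.57 m/s.
x = vₓ t ⇒ t = 128/43.78 = 2.924 s.
Height: y = v_y0 t − ½ g t² = 23.57 × 2.924 − 4.900 × 2.924² = 68.92 − 41.89 = 27.03 m.

27.0 m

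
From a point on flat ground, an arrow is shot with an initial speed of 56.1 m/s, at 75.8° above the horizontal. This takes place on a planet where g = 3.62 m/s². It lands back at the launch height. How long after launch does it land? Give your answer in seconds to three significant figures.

30.0 s

vₓ = 56.10 cos 75.8° = 13.76 m/s; v_y0 = 56.10 sin 75.8° = 54.39 m/s.
Landing at launch height ⇒ T = 2 v_y0 / g = 2 × 54.39 / 3.62 = 30.05 s.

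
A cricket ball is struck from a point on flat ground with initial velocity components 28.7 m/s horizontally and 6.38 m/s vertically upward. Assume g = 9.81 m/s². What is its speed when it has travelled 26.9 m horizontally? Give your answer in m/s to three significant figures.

x = vₓ t ⇒ t = 26.9/28.70 = 0.9373 s.
Vertical velocity there: v_y = v_y0 − g t = 6.380 − 9.81 × 0.9373 = −2.815 m/s.
Speed: √(vₓ² + v_y²) = √(28.70² + 2.815²) = 28.84 m/s.

28.8 m/s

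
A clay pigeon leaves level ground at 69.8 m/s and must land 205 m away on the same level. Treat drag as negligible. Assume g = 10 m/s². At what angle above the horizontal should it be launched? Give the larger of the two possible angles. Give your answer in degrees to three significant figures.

77.6°

R = v₀² sin 2θ / g gives sin 2θ = gR/v₀² = 10.0·205/69.8² = 0.4208.
2θ = 24.88° or 180° − 24.88° = 155.1°, so θ = 12.44° or 77.56°.
The larger angle is 77.56°.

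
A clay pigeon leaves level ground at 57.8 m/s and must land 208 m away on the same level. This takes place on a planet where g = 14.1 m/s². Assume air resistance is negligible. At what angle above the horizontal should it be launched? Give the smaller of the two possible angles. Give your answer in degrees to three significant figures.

Level-ground range R = v₀² sin(2θ)/g ⇒ sin(2θ) = gR/v₀² = 14.1 × 208 / 57.8² = 0.8779.
2θ = 61.39° or 180° − 61.39° = 118.6°, so θ = 30.69° or 59.31°.
The smaller angle is 30.69°.

30.7°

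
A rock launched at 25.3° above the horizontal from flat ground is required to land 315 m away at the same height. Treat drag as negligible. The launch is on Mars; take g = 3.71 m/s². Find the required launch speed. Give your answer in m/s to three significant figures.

From R = (v₀² / g) sin 2θ: v₀ = √(gR / sin 2θ).
v₀ = √(3.71 × 315 / sin 50.60°) = √(1169 / 0.7727) = √1512.4 = 38.89 m/s.

38.9 m/s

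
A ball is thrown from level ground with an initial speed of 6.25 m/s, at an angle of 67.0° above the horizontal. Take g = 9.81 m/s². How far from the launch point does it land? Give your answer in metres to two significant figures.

Components: vₓ = 6.250 cos 67.0° = 2.442 m/s, v_y0 = 6.250 sin 67.0° = 5.753 m/s.
Time aloft: T = 2 v_y0 / g = 2 × 5.753 / 9.81 = 1.173 s.
Range: R = vₓ T = 2.442 × 1.173 = 2.864 m.

2.9 m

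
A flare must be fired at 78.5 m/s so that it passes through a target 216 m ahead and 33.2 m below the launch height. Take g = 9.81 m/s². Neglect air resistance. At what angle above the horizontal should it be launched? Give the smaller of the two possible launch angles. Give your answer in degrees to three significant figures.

1.05°

Trajectory: y = x tanθ − g x² (1 + tan²θ)/(2v₀²). With x = 216, y = −33.2, v₀ = 78.5, g = 9.81:
37.14 tan²θ − 216 tanθ + (3.937) = 0.
tanθ = [216 ± √(216² − 4 × 37.14 × (3.937))] / (2 × 37.14) = (216 ± 214.6) / 74.27, giving tanθ = 0.01828 or 5.798.
θ = 1.048° or 80.21°; the smaller is 1.048°.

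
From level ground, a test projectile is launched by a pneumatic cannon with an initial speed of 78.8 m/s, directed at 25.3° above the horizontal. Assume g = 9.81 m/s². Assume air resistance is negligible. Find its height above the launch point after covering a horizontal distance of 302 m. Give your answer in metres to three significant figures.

54.6 m

Resolve: vₓ = 78.80 cos 25.3° = 71.24 m/s and v_y0 = 78.80 sin 25.3° = 33.68 m/s.
At x = 302 m, t = x/vₓ = 302/71.24 = 4.239 s.
Height: y = v_y0 t − ½ g t² = 33.68 × 4.239 − 4.905 × 4.239² = 142.8 − 88.14 = 54.61 m.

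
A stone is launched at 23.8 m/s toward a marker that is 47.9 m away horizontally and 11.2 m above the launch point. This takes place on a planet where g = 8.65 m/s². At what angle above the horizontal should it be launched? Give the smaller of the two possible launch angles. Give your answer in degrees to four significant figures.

Trajectory: y = x tanθ − g x² (1 + tan²θ)/(2v₀²). With x = 47.9, y = 11.2, v₀ = 23.8, g = 8.65:
17.52 tan²θ − 47.9 tanθ + (28.72) = 0.
tanθ = [47.9 ± √(47.9² − 4 × 17.52 × (28.72))] / (2 × 17.52) = (47.9 ± 16.79) / 35.04, giving tanθ = 0.8879 or 1.846.
θ = 41.60° or 61.56°; the smaller is 41.60°.

41.60°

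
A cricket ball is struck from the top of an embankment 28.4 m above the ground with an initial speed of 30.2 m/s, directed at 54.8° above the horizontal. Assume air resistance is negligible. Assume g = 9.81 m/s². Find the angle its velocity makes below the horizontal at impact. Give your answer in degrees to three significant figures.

Resolve: vₓ = 30.20 cos 54.8° = 17.41 m/s and v_y0 = 30.20 sin 54.8° = 24.68 m/s.
Vertical motion (up positive, ground at y = 0): 4.905 t² − (24.68) t − 28.4 = 0, so t = (24.68 + √(24.68² + 2·9.81·28.4)) / 9.81 = (24.68 + 34.15) / 9.81 = 5.997 s.
At impact: v_y = v_y0 − g t = −34.15 m/s; vₓ = 17.41 m/s.
Angle below horizontal: arctan(|v_y|/vₓ) = arctan(34.15/17.41) = 62.99°.

63.0°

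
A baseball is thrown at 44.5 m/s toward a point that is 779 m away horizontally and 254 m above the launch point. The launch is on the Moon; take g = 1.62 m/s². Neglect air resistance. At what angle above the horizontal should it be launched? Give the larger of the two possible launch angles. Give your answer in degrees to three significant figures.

Trajectory: y = x tanθ − g x² (1 + tan²θ)/(2v₀²). With x = 779, y = 254, v₀ = 44.5, g = 1.62:
248.2 tan²θ − 779 tanθ + (502.2) = 0.
tanθ = [779 ± √(779² − 4 × 248.2 × (502.2))] / (2 × 248.2) = (779 ± 328.9) / 496.4, giving tanθ = 0.9066 or 2.232.
θ = 42.20° or 65.86°; the larger is 65.86°.

65.9°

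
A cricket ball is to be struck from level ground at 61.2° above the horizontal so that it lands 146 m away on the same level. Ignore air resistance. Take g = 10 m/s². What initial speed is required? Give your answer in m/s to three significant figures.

41.6 m/s

Level-ground range: R = v₀² sin(2θ)/g, so v₀ = √(gR / sin 2θ).
v₀ = √(10.0 × 146 / sin 122.4°) = √(1460 / 0.8443) = √1729.2 = 41.58 m/s.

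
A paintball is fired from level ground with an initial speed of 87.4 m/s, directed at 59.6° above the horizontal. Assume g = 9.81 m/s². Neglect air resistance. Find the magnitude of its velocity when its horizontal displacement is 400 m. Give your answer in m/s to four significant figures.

46.20 m/s

Resolve: vₓ = 87.40 cos 59.6° = 44.23 m/s and v_y0 = 87.40 sin 59.6° = 75.38 m/s.
Time to reach x = 400 m: t = x/vₓ = 400/44.23 = 9.044 s.
Vertical velocity there: v_y = v_y0 − g t = 75.38 − 9.81 × 9.044 = −13.34 m/s.
Speed: √(vₓ² + v_y²) = √(44.23² + 13.34²) = 46.20 m/s.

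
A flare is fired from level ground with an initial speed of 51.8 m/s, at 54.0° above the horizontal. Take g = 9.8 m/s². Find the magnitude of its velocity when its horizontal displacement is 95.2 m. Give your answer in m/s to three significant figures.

vₓ = 51.80 cos 54.0° = 30.45 m/s; v_y0 = 51.80 sin 54.0° = 41.91 m/s.
At x = 95.2 m, t = x/vₓ = 95.2/30.45 = 3.127 s.
Vertical velocity there: v_y = v_y0 − g t = 41.91 − 9.80 × 3.127 = 11.27 m/s.
Speed: √(vₓ² + v_y²) = √(30.45² + 11.27²) = 32.46 m/s.

32.5 m/s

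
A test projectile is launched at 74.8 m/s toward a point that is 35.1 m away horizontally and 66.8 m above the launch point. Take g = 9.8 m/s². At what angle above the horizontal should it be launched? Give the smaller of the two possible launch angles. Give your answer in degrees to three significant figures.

64.2°

Trajectory: y = x tanθ − g x² (1 + tan²θ)/(2v₀²). With x = 35.1, y = 66.8, v₀ = 74.8, g = 9.80:
1.079 tan²θ − 35.1 tanθ + (67.88) = 0.
tanθ = [35.1 ± √(35.1² − 4 × 1.079 × (67.88))] / (2 × 1.079) = (35.1 ± 30.64) / 2.158, giving tanθ = 2.065 or 30.47.
θ = 64.16° or 88.12°; the smaller is 64.16°.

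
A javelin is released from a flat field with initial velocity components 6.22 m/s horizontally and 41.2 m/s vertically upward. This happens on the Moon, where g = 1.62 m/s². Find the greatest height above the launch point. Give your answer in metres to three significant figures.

524 m

At the apex v_y = 0, so H = v_y0²/(2g) = 41.20²/3.240 = 523.9 m.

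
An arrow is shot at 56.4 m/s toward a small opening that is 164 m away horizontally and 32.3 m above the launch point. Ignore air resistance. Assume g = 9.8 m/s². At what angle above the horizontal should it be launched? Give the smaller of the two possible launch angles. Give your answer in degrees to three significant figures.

27.3°

Trajectory: y = x tanθ − g x² (1 + tan²θ)/(2v₀²). With x = 164, y = 32.3, v₀ = 56.4, g = 9.80:
41.43 tan²θ − 164 tanθ + (73.73) = 0.
tanθ = [164 ± √(164² − 4 × 41.43 × (73.73))] / (2 × 41.43) = (164 ± 121.1) / 82.86, giving tanθ = 0.5171 or 3.441.
θ = 27.35° or 73.80°; the smaller is 27.35°.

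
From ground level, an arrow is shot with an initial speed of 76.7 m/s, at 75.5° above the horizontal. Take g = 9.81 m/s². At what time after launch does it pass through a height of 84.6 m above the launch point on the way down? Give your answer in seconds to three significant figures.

Horizontal component vₓ = 76.70 cos 75.5° = 19.20 m/s; vertical v_y0 = 76.70 sin 75.5° = 74.26 m/s.
Height y(t) = 74.26 t − 4.905 t² = 84.6 gives 4.905 t² − 74.26 t + 84.6 = 0.
t = [74.26 ± √(74.26² − 2·9.81·84.6)] / 9.81 = (74.26 ± 62.08) / 9.81, so t = 1.241 s or t = 13.90 s.
The descending-branch root is 13.90 s.

13.9 s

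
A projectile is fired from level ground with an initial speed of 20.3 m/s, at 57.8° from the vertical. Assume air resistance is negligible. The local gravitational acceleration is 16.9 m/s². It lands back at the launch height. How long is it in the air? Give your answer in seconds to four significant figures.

Components: vₓ = 20.30 sin 57.8° = 17.18 m/s, v_y0 = 20.30 cos 57.8° = 10.82 m/s.
Time of flight on level ground: T = 2 v_y0 / g = 2 × 10.82 / 16.9 = 1.280 s.

1.280 s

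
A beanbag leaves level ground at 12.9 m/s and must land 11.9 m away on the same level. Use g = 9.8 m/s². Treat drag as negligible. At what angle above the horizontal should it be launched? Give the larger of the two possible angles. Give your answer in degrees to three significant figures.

From R = (v₀²/g) sin 2θ: sin 2θ = 9.80 × 11.9 / 166.41 = 0.7008.
2θ = 44.49° or 180° − 44.49° = 135.5°, so θ = 22.25° or 67.75°.
The larger angle is 67.75°.

67.8°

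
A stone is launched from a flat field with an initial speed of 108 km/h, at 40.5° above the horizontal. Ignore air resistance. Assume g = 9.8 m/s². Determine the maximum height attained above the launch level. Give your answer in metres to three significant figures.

19.4 m

Convert: 108 km/h = 108/3.6 = 30.00 m/s.
Components: vₓ = 30.00 cos 40.5° = 22.81 m/s, v_y0 = 30.00 sin 40.5° = 19.48 m/s.
Peak height H = v_y0² / (2g) = 379.60 / 19.60 = 19.37 m.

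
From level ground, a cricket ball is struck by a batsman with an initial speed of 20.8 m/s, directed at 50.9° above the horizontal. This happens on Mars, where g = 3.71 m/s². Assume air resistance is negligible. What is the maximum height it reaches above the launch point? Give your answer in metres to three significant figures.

35.1 m

Resolve: vₓ = 20.80 cos 50.9° = 13.12 m/s and v_y0 = 20.80 sin 50.9° = 16.14 m/s.
At the apex v_y = 0, so H = v_y0²/(2g) = 16.14²/7.420 = 35.12 m.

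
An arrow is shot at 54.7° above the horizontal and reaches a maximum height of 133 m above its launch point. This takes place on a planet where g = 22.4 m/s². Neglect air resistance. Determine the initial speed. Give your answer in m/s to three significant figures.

At the peak v_y = 0, so v_y0 = √(2gH) = √(2 × 22.4 × 133) = 77.19 m/s.
v_y0 = v₀ sin θ ⇒ v₀ = 77.19 / sin 54.7° = 94.58 m/s.

94.6 m/s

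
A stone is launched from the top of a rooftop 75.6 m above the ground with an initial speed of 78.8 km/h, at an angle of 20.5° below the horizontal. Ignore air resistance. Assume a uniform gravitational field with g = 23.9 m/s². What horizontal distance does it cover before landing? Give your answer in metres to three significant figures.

Convert: 78.8 km/h = 78.8/3.6 = 21.89 m/s.
Components: vₓ = 21.89 cos 20.5° = 20.50 m/s, v_y0 = −7.666 m/s (downward).
The projectile lands when y = 75.6 + (−7.666) t − ½·23.9·t² = 0. Positive root: t = (−7.666 + √(7.666² + 2·23.9·75.6)) / 23.9 = (−7.666 + 60.60) / 23.9 = 2.215 s.
Horizontal distance: R = vₓ t = 20.50 × 2.215 = 45.41 m.

45.4 m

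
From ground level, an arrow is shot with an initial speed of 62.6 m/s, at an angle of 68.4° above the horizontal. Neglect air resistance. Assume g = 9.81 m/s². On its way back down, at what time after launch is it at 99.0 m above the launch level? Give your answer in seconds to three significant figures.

9.81 s

Components: vₓ = 62.60 cos 68.4° = 23.04 m/s, v_y0 = 62.60 sin 68.4° = 58.20 m/s.
Set y = v_y0 t − ½ g t² = 99.0: 4.905 t² − 58.20 t + 99.0 = 0.
t = [58.20 ± √(58.20² − 2·9.81·99.0)] / 9.81 = (58.20 ± 38.02) / 9.81, so t = 2.058 s or t = 9.809 s.
The descending-branch root is 9.809 s.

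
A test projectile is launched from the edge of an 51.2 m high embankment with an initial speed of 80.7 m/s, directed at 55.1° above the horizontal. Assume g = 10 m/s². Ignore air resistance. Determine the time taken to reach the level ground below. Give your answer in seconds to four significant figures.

13.97 s

Horizontal component vₓ = 80.70 cos 55.1° = 46.17 m/s; vertical v_y0 = 80.70 sin 55.1° = 66.19 m/s.
With up positive and y = 0 at the ground: y(t) = 51.2 + (66.19) t − 5.000 t². Setting y = 0 and taking the positive root: t = [66.19 + √(66.19² + 2·10.0·51.2)] / 10.0 = (66.19 + 73.52) / 10.0 = 13.97 s.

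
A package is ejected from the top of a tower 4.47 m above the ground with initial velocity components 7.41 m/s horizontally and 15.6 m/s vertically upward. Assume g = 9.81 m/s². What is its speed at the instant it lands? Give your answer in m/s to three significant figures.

Vertical motion (up positive, ground at y = 0): 4.905 t² − (15.60) t − 4.47 = 0, so t = (15.60 + √(15.60² + 2·9.81·4.47)) / 9.81 = (15.60 + 18.20) / 9.81 = 3.445 s.
Vertical velocity at impact: v_y = v_y0 − g t = 15.60 − 9.81 × 3.445 = −18.20 m/s.
Speed: |v| = √(vₓ² + v_y²) = √(7.410² + 18.20²) = 19.65 m/s.

19.6 m/s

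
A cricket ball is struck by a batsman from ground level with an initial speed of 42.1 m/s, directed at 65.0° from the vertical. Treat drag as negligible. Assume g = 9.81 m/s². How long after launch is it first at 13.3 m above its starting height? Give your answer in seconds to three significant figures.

1.05 s

vₓ = 42.10 sin 65.0° = 38.16 m/s; v_y0 = 42.10 cos 65.0° = 17.79 m/s.
Height y(t) = 17.79 t − 4.905 t² = 13.3 gives 4.905 t² − 17.79 t + 13.3 = 0.
Quadratic formula: t = (17.79 ± √55.617) / 9.81 = (17.79 ± 7.458) / 9.81 → t = 1.053 s or 2.574 s.
The first (ascending) time is 1.053 s.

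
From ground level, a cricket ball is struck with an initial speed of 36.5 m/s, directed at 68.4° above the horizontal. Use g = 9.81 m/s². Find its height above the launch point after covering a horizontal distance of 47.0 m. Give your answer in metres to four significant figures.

Components: vₓ = 36.50 cos 68.4° = 13.44 m/s, v_y0 = 36.50 sin 68.4° = 33.94 m/s.
At x = 47.0 m, t = x/vₓ = 47.0/13.44 = 3.498 s.
Height: y = v_y0 t − ½ g t² = 33.94 × 3.498 − 4.905 × 3.498² = 118.7 − 60.01 = 58.69 m.

58.69 m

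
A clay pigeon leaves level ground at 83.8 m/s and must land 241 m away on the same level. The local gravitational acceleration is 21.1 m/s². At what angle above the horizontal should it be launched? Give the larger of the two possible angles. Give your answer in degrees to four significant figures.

From R = (v₀²/g) sin 2θ: sin 2θ = 21.1 × 241 / 7022.4 = 0.7241.
2θ = 46.40° or 180° − 46.40° = 133.6°, so θ = 23.20° or 66.80°.
The larger angle is 66.80°.

66.80°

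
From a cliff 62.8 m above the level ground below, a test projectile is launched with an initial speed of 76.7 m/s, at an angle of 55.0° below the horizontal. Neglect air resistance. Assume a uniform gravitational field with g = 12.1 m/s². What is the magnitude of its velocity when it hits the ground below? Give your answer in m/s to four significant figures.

Horizontal component vₓ = 76.70 cos 55.0° = 43.99 m/s; vertical v_y0 = −62.83 m/s (downward).
With up positive and y = 0 at the ground: y(t) = 62.8 + (−62.83) t − 6.050 t². Setting y = 0 and taking the positive root: t = [−62.83 + √(62.83² + 2·12.1·62.8)] / 12.1 = (−62.83 + 73.94) / 12.1 = 0.9183 s.
Vertical velocity at impact: v_y = v_y0 − g t = −62.83 − 12.1 × 0.9183 = −73.94 m/s.
Speed: |v| = √(vₓ² + v_y²) = √(43.99² + 73.94²) = 86.04 m/s.

86.04 m/s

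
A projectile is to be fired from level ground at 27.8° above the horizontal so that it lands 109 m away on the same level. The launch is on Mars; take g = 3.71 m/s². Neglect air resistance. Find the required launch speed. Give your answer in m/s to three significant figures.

22.1 m/s

Level-ground range: R = v₀² sin(2θ)/g, so v₀ = √(gR / sin 2θ).
v₀ = √(3.71 × 109 / sin 55.60°) = √(404.4 / 0.8251) = √490.10 = 22.14 m/s.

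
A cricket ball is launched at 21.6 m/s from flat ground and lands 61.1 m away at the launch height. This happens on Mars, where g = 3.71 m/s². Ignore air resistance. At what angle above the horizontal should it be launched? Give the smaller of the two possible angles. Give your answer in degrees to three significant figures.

14.5°

From R = (v₀²/g) sin 2θ: sin 2θ = 3.71 × 61.1 / 466.56 = 0.4859.
2θ = 29.07° or 180° − 29.07° = 150.9°, so θ = 14.53° or 75.47°.
The smaller angle is 14.53°.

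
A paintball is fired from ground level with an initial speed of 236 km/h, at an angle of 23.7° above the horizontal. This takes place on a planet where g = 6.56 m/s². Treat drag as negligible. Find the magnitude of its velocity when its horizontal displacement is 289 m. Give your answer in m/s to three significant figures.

Convert: 236 km/h = 236/3.6 = 65.56 m/s.
Horizontal component vₓ = 65.56 cos 23.7° = 60.03 m/s; vertical v_y0 = 65.56 sin 23.7° = 26.35 m/s.
x = vₓ t ⇒ t = 289/60.03 = 4.815 s.
Vertical velocity there: v_y = v_y0 − g t = 26.35 − 6.56 × 4.815 = −5.233 m/s.
Speed: √(vₓ² + v_y²) = √(60.03² + 5.233²) = 60.25 m/s.

60.3 m/s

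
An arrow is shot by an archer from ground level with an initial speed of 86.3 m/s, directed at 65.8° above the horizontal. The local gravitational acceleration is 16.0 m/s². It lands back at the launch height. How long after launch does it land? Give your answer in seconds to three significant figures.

Horizontal component vₓ = 86.30 cos 65.8° = 35.38 m/s; vertical v_y0 = 86.30 sin 65.8° = 78.72 m/s.
It returns to y = 0 when t = 2 v_y0 / g = 2(78.72)/16.0 = 9.839 s.

9.84 s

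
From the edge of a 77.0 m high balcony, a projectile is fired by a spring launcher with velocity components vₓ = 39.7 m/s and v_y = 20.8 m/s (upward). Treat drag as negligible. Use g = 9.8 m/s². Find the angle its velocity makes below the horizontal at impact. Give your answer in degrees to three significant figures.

Vertical motion (up positive, ground at y = 0): 4.900 t² − (20.80) t − 77.0 = 0, so t = (20.80 + √(20.80² + 2·9.80·77.0)) / 9.80 = (20.80 + 44.07) / 9.80 = 6.619 s.
At impact: v_y = v_y0 − g t = −44.07 m/s; vₓ = 39.70 m/s.
Angle below horizontal: arctan(|v_y|/vₓ) = arctan(44.07/39.70) = 47.98°.

48.0°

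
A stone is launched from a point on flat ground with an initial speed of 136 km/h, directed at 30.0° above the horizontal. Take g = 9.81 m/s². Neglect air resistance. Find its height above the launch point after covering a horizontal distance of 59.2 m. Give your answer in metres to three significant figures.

Convert: 136 km/h = 136/3.6 = 37.78 m/s.
vₓ = 37.78 cos 30.0° = 32.72 m/s; v_y0 = 37.78 sin 30.0° = 18.89 m/s.
x = vₓ t ⇒ t = 59.2/32.72 = 1.809 s.
Height: y = v_y0 t − ½ g t² = 18.89 × 1.809 − 4.905 × 1.809² = 34.18 − 16.06 = 18.12 m.

18.1 m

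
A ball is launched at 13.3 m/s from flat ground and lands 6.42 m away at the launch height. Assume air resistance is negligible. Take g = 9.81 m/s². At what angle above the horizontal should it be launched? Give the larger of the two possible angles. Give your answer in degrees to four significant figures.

R = v₀² sin 2θ / g gives sin 2θ = gR/v₀² = 9.81·6.42/13.3² = 0.3560.
2θ = 20.86° or 180° − 20.86° = 159.1°, so θ = 10.43° or 79.57°.
The larger angle is 79.57°.

79.57°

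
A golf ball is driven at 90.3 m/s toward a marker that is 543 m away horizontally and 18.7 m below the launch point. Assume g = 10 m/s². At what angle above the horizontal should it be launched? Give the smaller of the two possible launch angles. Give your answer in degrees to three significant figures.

18.6°

Trajectory: y = x tanθ − g x² (1 + tan²θ)/(2v₀²). With x = 543, y = −18.7, v₀ = 90.3, g = 10.0:
180.8 tan²θ − 543 tanθ + (162.1) = 0.
tanθ = [543 ± √(543² − 4 × 180.8 × (162.1))] / (2 × 180.8) = (543 ± 421.5) / 361.6, giving tanθ = 0.3361 or 2.667.
θ = 18.58° or 69.45°; the smaller is 18.58°.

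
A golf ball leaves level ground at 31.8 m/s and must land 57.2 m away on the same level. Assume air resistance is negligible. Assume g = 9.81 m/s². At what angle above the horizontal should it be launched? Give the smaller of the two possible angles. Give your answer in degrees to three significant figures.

R = v₀² sin 2θ / g gives sin 2θ = gR/v₀² = 9.81·57.2/31.8² = 0.5549.
2θ = 33.70° or 180° − 33.70° = 146.3°, so θ = 16.85° or 73.15°.
The smaller angle is 16.85°.

16.9°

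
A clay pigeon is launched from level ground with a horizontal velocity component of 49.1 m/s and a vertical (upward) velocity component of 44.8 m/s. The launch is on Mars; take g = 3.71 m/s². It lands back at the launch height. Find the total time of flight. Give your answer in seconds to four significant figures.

Time of flight on level ground: T = 2 v_y0 / g = 2 × 44.80 / 3.71 = 24.15 s.

24.15 s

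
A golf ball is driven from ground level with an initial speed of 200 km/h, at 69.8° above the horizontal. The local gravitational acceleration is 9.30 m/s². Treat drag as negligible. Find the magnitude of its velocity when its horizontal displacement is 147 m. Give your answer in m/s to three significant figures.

27.1 m/s

Convert: 200 km/h = 200/3.6 = 55.56 m/s.
Resolve: vₓ = 55.56 cos 69.8° = 19.18 m/s and v_y0 = 55.56 sin 69.8° = 52.14 m/s.
x = vₓ t ⇒ t = 147/19.18 = 7.663 s.
Vertical velocity there: v_y = v_y0 − g t = 52.14 − 9.30 × 7.663 = −19.13 m/s.
Speed: √(vₓ² + v_y²) = √(19.18² + 19.13²) = 27.09 m/s.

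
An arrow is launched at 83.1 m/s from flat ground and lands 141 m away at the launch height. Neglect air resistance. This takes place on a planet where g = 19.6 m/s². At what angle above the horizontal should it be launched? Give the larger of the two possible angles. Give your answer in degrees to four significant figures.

Level-ground range R = v₀² sin(2θ)/g ⇒ sin(2θ) = gR/v₀² = 19.6 × 141 / 83.1² = 0.4002.
2θ = 23.59° or 180° − 23.59° = 156.4°, so θ = 11.80° or 78.20°.
The larger angle is 78.20°.

78.20°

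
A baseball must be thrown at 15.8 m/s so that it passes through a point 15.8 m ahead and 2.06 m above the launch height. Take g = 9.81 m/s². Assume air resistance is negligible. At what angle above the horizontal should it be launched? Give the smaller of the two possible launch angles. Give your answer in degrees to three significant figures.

Trajectory: y = x tanθ − g x² (1 + tan²θ)/(2v₀²). With x = 15.8, y = 2.06, v₀ = 15.8, g = 9.81:
4.905 tan²θ − 15.8 tanθ + (6.965) = 0.
tanθ = [15.8 ± √(15.8² − 4 × 4.905 × (6.965))] / (2 × 4.905) = (15.8 ± 10.63) / 9.810, giving tanθ = 0.5271 or 2.694.
θ = 27.79° or 69.64°; the smaller is 27.79°.

27.8°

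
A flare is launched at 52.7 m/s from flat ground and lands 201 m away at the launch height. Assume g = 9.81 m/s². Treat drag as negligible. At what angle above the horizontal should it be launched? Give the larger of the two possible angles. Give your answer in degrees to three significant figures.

R = v₀² sin 2θ / g gives sin 2θ = gR/v₀² = 9.81·201/52.7² = 0.7100.
2θ = 45.23° or 180° − 45.23° = 134.8°, so θ = 22.62° or 67.38°.
The larger angle is 67.38°.

67.4°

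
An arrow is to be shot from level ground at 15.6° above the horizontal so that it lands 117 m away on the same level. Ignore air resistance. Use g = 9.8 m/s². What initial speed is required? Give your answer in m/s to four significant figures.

On level ground R = v₀² sin 2θ / g ⇒ v₀ = √(gR / sin 2θ).
v₀ = √(9.80 × 117 / sin 31.20°) = √(1147 / 0.5180) = √2213.4 = 47.05 m/s.

47.05 m/s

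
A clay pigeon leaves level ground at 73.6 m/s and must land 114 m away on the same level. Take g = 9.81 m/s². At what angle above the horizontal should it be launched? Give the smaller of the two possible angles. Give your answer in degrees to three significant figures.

From R = (v₀²/g) sin 2θ: sin 2θ = 9.81 × 114 / 5417.0 = 0.2065.
2θ = 11.91° or 180° − 11.91° = 168.1°, so θ = 5.957° or 84.04°.
The smaller angle is 5.957°.

5.96°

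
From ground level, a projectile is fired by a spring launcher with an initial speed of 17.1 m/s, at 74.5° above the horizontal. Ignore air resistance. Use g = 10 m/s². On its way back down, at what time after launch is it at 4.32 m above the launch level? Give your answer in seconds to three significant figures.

Resolve: vₓ = 17.10 cos 74.5° = 4.570 m/s and v_y0 = 17.10 sin 74.5° = 16.48 m/s.
Set y = v_y0 t − ½ g t² = 4.32: 5.000 t² − 16.48 t + 4.32 = 0.
Quadratic formula: t = (16.48 ± √185.13) / 10.0 = (16.48 ± 13.61) / 10.0 → t = 0.2872 s or 3.008 s.
The descending-branch root is 3.008 s.

3.01 s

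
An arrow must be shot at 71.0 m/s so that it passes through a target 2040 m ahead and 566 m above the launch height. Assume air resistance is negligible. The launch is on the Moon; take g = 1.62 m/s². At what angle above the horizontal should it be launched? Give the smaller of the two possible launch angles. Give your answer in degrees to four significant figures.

Trajectory: y = x tanθ − g x² (1 + tan²θ)/(2v₀²). With x = 2040, y = 566, v₀ = 71.0, g = 1.62:
668.7 tan²θ − 2040 tanθ + (1235) = 0.
tanθ = [2040 ± √(2040² − 4 × 668.7 × (1235))] / (2 × 668.7) = (2040 ± 926.9) / 1337, giving tanθ = 0.8323 or 2.218.
θ = 39.77° or 65.74°; the smaller is 39.77°.

39.77°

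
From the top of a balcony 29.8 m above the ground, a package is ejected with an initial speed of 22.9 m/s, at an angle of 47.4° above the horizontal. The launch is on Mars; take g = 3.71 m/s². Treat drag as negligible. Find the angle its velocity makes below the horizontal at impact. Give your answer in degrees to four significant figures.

55.41°

Components: vₓ = 22.90 cos 47.4° = 15.50 m/s, v_y0 = 22.90 sin 47.4° = 16.86 m/s.
With up positive and y = 0 at the ground: y(t) = 29.8 + (16.86) t − 1.855 t². Setting y = 0 and taking the positive root: t = [16.86 + √(16.86² + 2·3.71·29.8)] / 3.71 = (16.86 + 22.48) / 3.71 = 10.60 s.
At impact: v_y = v_y0 − g t = −22.48 m/s; vₓ = 15.50 m/s.
Angle below horizontal: arctan(|v_y|/vₓ) = arctan(22.48/15.50) = 55.41°.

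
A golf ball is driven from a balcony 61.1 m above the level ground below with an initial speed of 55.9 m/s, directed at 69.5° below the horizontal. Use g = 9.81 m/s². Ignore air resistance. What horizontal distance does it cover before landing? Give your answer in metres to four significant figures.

Resolve: vₓ = 55.90 cos 69.5° = 19.58 m/s and v_y0 = −52.36 m/s (downward).
The projectile lands when y = 61.1 + (−52.36) t − ½·9.81·t² = 0. Positive root: t = (−52.36 + √(52.36² + 2·9.81·61.1)) / 9.81 = (−52.36 + 62.77) / 9.81 = 1.061 s.
Horizontal distance: R = vₓ t = 19.58 × 1.061 = 20.78 m.

20.78 m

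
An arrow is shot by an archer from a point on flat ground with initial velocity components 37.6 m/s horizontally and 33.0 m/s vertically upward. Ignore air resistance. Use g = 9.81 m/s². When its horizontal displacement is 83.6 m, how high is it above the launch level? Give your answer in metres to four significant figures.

x = vₓ t ⇒ t = 83.6/37.60 = 2.223 s.
Height: y = v_y0 t − ½ g t² = 33.00 × 2.223 − 4.905 × 2.223² = 73.37 − 24.25 = 49.12 m.

49.12 m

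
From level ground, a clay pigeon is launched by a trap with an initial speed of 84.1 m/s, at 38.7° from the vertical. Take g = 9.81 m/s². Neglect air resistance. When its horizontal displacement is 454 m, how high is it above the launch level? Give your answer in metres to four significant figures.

201.0 m

vₓ = 84.10 sin 38.7° = 52.58 m/s; v_y0 = 84.10 cos 38.7° = 65.63 m/s.
x = vₓ t ⇒ t = 454/52.58 = 8.634 s.
Height: y = v_y0 t − ½ g t² = 65.63 × 8.634 − 4.905 × 8.634² = 566.7 − 365.6 = 201.0 m.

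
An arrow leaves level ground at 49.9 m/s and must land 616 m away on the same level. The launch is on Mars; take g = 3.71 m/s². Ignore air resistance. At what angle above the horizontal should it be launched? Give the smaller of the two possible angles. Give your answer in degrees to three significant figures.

33.3°

From R = (v₀²/g) sin 2θ: sin 2θ = 3.71 × 616 / 2490.0 = 0.9178.
2θ = 66.61° or 180° − 66.61° = 113.4°, so θ = 33.30° or 56.70°.
The smaller angle is 33.30°.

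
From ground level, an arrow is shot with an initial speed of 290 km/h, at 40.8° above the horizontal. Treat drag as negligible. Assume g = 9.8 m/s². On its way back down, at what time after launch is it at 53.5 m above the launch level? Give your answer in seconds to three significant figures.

9.61 s

Convert: 290 km/h = 290/3.6 = 80.56 m/s.
Horizontal component vₓ = 80.56 cos 40.8° = 60.98 m/s; vertical v_y0 = 80.56 sin 40.8° = 52.64 m/s.
Require v_y0 t − ½ g t² = 53.5, i.e. 4.900 t² − 52.64 t + 53.5 = 0.
Quadratic formula: t = (52.64 ± √1722.0) / 9.80 = (52.64 ± 41.50) / 9.80 → t = 1.137 s or 9.605 s.
The descending-branch root is 9.605 s.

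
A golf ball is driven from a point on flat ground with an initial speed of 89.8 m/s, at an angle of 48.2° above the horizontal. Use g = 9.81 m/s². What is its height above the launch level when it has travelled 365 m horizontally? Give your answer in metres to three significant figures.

226 m

vₓ = 89.80 cos 48.2° = 59.85 m/s; v_y0 = 89.80 sin 48.2° = 66.94 m/s.
x = vₓ t ⇒ t = 365/59.85 = 6.098 s.
Height: y = v_y0 t − ½ g t² = 66.94 × 6.098 − 4.905 × 6.098² = 408.2 − 182.4 = 225.8 m.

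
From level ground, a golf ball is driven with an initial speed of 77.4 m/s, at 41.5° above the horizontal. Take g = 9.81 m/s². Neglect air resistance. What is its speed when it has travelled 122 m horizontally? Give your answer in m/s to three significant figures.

65.6 m/s

Resolve: vₓ = 77.40 cos 41.5° = 57.97 m/s and v_y0 = 77.40 sin 41.5° = 51.29 m/s.
Time to reach x = 122 m: t = x/vₓ = 122/57.97 = 2.105 s.
Vertical velocity there: v_y = v_y0 − g t = 51.29 − 9.81 × 2.105 = 30.64 m/s.
Speed: √(vₓ² + v_y²) = √(57.97² + 30.64²) = 65.57 m/s.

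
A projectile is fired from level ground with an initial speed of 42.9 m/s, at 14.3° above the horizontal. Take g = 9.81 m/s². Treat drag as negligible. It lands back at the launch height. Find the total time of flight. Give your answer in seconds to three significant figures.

2.16 s

Components: vₓ = 42.90 cos 14.3° = 41.57 m/s, v_y0 = 42.90 sin 14.3° = 10.60 m/s.
Time of flight on level ground: T = 2 v_y0 / g = 2 × 10.60 / 9.81 = 2.160 s.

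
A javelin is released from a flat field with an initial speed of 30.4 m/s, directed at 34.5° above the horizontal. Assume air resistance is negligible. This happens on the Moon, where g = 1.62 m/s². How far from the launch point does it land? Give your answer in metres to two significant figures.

530 m

Resolve: vₓ = 30.40 cos 34.5° = 25.05 m/s and v_y0 = 30.40 sin 34.5° = 17.22 m/s.
Flight time T = 2 v_y0 / g = 21.26 s.
Range: R = vₓ T = 25.05 × 21.26 = 532.6 m.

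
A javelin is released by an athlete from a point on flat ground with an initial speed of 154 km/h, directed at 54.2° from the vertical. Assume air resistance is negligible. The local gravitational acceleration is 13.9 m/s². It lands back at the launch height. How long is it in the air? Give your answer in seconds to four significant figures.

3.600 s

Convert: 154 km/h = 154/3.6 = 42.78 m/s.
Resolve: vₓ = 42.78 sin 54.2° = 34.70 m/s and v_y0 = 42.78 cos 54.2° = 25.02 m/s.
Landing at launch height ⇒ T = 2 v_y0 / g = 2 × 25.02 / 13.9 = 3.600 s.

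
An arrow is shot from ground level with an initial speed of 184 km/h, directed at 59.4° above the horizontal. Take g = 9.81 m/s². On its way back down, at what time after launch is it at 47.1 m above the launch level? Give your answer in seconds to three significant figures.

Convert: 184 km/h = 184/3.6 = 51.11 m/s.
Horizontal component vₓ = 51.11 cos 59.4° = 26.02 m/s; vertical v_y0 = 51.11 sin 59.4° = 43.99 m/s.
Set y = v_y0 t − ½ g t² = 47.1: 4.905 t² − 43.99 t + 47.1 = 0.
Quadratic formula: t = (43.99 ± √1011.3) / 9.81 = (43.99 ± 31.80) / 9.81 → t = 1.243 s or 7.726 s.
The descending-branch root is 7.726 s.

7.73 s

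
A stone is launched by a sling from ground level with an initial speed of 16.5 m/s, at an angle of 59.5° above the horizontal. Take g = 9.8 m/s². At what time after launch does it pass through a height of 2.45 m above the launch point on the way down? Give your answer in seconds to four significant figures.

vₓ = 16.50 cos 59.5° = 8.374 m/s; v_y0 = 16.50 sin 59.5° = 14.22 m/s.
Height y(t) = 14.22 t − 4.900 t² = 2.45 gives 4.900 t² − 14.22 t + 2.45 = 0.
Quadratic formula: t = (14.22 ± √154.10) / 9.80 = (14.22 ± 12.41) / 9.80 → t = 0.1840 s or 2.717 s.
The descending-branch root is 2.717 s.

2.717 s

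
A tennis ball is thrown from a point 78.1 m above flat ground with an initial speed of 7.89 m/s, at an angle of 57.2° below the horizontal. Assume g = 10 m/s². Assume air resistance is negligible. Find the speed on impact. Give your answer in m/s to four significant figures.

Horizontal component vₓ = 7.890 cos 57.2° = 4.274 m/s; vertical v_y0 = −6.632 m/s (downward).
With up positive and y = 0 at the ground: y(t) = 78.1 + (−6.632) t − 5.000 t². Setting y = 0 and taking the positive root: t = [−6.632 + √(6.632² + 2·10.0·78.1)] / 10.0 = (−6.632 + 40.07) / 10.0 = 3.344 s.
Vertical velocity at impact: v_y = v_y0 − g t = −6.632 − 10.0 × 3.344 = −40.07 m/s.
Speed: |v| = √(vₓ² + v_y²) = √(4.274² + 40.07²) = 40.30 m/s.

40.30 m/s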